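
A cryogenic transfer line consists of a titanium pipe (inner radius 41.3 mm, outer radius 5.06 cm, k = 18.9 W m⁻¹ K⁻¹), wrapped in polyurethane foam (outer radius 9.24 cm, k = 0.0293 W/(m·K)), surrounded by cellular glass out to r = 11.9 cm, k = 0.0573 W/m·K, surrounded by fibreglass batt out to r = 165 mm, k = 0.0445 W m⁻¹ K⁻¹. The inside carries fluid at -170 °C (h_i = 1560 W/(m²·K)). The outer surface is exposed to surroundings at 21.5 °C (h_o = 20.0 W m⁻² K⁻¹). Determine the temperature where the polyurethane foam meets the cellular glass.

T = -49.3 °C

Treat each layer as a resistance in series:
  R'_conv,in = 1/(2πr h) = 1/(2π·0.0413·1560) = 0.002470 m·K/W
  R'_titanium = ln(0.0506/0.0413)/(2πk) = 0.2031/(2π·18.9) = 0.001710 m·K/W
  R'_polyurethane foam = ln(0.0924/0.0506)/(2πk) = 0.6022/(2π·0.0293) = 3.271 m·K/W
  R'_cellular glass = ln(0.119/0.0924)/(2πk) = 0.2530/(2π·0.0573) = 0.7027 m·K/W
  R'_fibreglass batt = ln(0.165/0.119)/(2πk) = 0.3268/(2π·0.0445) = 1.169 m·K/W
  R'_conv,out = 1/(2πr h) = 1/(2π·0.165·20.0) = 0.04823 m·K/W
ΣR = 0.002470 + 0.001710 + 3.271 + 0.7027 + 1.169 + 0.04823 = 5.195 m·K/W
Q' = ΔT/ΣR = (-170 °C − 21.5 °C)/5.195 = -36.86 W/m
From the inner boundary to the polyurethane foam/cellular glass interface, ΣR_partial = 3.275 m·K/W.
T_interface = T_in − Q'·ΣR_partial = -170 °C − (-36.86)(3.275) = -49.3 °C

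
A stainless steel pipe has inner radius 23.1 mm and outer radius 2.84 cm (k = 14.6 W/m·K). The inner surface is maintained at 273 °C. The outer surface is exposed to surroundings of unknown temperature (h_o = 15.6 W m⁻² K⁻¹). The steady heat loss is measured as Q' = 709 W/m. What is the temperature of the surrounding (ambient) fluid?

T_out = 16.7 °C

Series resistances:
  R'_stainless steel = ln(0.0284/0.0231)/(2πk) = 0.2066/(2π·14.6) = 0.002252 m·K/W
  R'_conv,out = 1/(2πr h) = 1/(2π·0.0284·15.6) = 0.3592 m·K/W
ΣR = 0.3615 m·K/W
ΔT = Q'·ΣR = 709 × 0.3615 = 256.3 K
Heat flows outward, so T_out = T_in − ΔT = 273 − 256.3 = 16.7 °C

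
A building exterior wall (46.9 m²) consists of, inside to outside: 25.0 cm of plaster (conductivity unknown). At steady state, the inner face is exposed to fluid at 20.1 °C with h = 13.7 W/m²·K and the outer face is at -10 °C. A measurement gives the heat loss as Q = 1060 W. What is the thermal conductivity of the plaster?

k = 0.199 W/m·K

ΣR = ΔT/Q = |20.1 − -10|/1060 = 0.02840 K/W
Known resistances:
  R_conv,in = 1/(hA) = 1/(13.7·46.9) = 0.001556 K/W
R_plaster = ΣR − ΣR_known = 0.02840 − 0.001556 = 0.02684 K/W
L/(kA) = 0.02684 ⇒ k = 0.250/(0.02684·46.9) = 0.199 W/m·K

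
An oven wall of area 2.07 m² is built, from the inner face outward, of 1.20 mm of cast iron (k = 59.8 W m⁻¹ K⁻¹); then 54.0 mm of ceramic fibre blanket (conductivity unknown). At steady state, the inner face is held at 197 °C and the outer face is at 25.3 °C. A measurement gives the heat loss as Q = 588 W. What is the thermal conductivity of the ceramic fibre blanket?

ΣR = ΔT/Q = |197 − 25.3|/588 = 0.2920 K/W
Known resistances:
  R_cast iron = L/(kA) = 0.00120/(59.8·2.07) = 9.694×10^-6 K/W
R_ceramic fibre blanket = ΣR − ΣR_known = 0.2920 − 9.694×10^-6 = 0.2920 K/W
L/(kA) = 0.2920 ⇒ k = 0.0540/(0.2920·2.07) = 0.0893 W/m·K

k = 0.0893 W/m·K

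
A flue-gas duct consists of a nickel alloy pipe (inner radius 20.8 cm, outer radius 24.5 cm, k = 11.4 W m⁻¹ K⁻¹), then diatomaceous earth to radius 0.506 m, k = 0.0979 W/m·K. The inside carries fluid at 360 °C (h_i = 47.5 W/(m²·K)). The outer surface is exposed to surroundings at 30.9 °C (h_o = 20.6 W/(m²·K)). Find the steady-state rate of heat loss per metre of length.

Series thermal resistances, inner to outer:
  R'_conv,in = 1/(2πr h) = 1/(2π·0.208·47.5) = 0.01611 m·K/W
  R'_nickel alloy = ln(0.245/0.208)/(2πk) = 0.1637/(2π·11.4) = 0.002286 m·K/W
  R'_diatomaceous earth = ln(0.506/0.245)/(2πk) = 0.7253/(2π·0.0979) = 1.179 m·K/W
  R'_conv,out = 1/(2πr h) = 1/(2π·0.506·20.6) = 0.01527 m·K/W
ΣR = 0.01611 + 0.002286 + 1.179 + 0.01527 = 1.213 m·K/W
Q' = ΔT/ΣR = (360 °C − 30.9 °C)/1.213 = 271 W/m

Q' = 271 W/m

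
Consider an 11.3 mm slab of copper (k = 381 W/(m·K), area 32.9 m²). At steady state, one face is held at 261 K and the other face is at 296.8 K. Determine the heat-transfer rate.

Q = kA·ΔT/L = 381 × 32.9 × |261 K − 296.8 K| / 0.0113 = 3.97×10^7 W

Q = 39700 kW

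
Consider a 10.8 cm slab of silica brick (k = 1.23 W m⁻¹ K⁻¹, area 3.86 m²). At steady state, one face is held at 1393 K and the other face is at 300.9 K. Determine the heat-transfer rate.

Q = kA·ΔT/L = 1.23 × 3.86 × |1393 K − 300.9 K| / 0.108 = 48000 W

Q = 48000 W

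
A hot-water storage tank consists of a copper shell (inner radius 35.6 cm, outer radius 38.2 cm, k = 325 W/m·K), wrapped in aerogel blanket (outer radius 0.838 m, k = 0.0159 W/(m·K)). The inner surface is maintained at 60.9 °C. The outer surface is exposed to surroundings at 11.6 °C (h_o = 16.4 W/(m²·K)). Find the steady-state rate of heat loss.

Treat each layer as a resistance in series:
  R_copper = (1/0.356 − 1/0.382)/(4πk) = 0.1912/(4π·325) = 4.681×10^-5 K/W
  R_aerogel blanket = (1/0.382 − 1/0.838)/(4πk) = 1.424/(4π·0.0159) = 7.129 K/W
  R_conv,out = 1/(4πr²h) = 1/(4π·0.838²·16.4) = 0.006910 K/W
ΣR = 4.681×10^-5 + 7.129 + 0.006910 = 7.136 K/W
Q = ΔT/ΣR = (60.9 °C − 11.6 °C)/7.136 = 6.91 W

Q = 6.91 W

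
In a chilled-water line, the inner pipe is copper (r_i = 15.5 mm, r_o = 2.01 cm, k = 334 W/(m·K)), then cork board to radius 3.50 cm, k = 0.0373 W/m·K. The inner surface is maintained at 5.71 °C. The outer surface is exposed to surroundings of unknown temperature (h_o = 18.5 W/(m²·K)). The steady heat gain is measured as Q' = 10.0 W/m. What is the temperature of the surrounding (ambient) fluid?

Sum the resistances:
  R'_copper = ln(0.0201/0.0155)/(2πk) = 0.2599/(2π·334) = 1.238×10^-4 m·K/W
  R'_cork board = ln(0.0350/0.0201)/(2πk) = 0.5546/(2π·0.0373) = 2.367 m·K/W
  R'_conv,out = 1/(2πr h) = 1/(2π·0.0350·18.5) = 0.2458 m·K/W
ΣR = 2.612 m·K/W
ΔT = Q'·ΣR = 10.0 × 2.612 = 26.12 K
Heat flows inward, so T_out = T_in + ΔT = 5.71 + 26.12 = 31.8 °C

T_out = 31.8 °C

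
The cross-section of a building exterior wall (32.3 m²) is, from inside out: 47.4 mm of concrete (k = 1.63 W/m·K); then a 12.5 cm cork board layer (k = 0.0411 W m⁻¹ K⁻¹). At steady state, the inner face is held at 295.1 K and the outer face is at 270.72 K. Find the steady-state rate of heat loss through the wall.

Q = 256 W

Series thermal resistances, inner to outer:
  R_concrete = L/(kA) = 0.0474/(1.63·32.3) = 9.003×10^-4 K/W
  R_cork board = L/(kA) = 0.125/(0.0411·32.3) = 0.09416 K/W
ΣR = 9.003×10^-4 + 0.09416 = 0.09506 K/W
Q = ΔT/ΣR = (295.1 K − 270.72 K)/0.09506 = 256 W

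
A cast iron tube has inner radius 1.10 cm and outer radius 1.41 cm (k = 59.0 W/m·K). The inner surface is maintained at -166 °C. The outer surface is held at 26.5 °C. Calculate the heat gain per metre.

Q' = 2.87×10^5 W/m

Q' = 2πk·ΔT/ln(r₂/r₁) = 2π × 59.0 × 192.5 / ln(0.0141/0.0110) = 2.87×10^5 W/m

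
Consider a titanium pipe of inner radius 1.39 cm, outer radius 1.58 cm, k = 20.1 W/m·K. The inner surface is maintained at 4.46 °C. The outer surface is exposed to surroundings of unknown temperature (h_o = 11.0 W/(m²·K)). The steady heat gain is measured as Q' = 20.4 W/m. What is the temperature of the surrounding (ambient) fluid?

Sum the resistances:
  R'_titanium = ln(0.0158/0.0139)/(2πk) = 0.1281/(2π·20.1) = 0.001014 m·K/W
  R'_conv,out = 1/(2πr h) = 1/(2π·0.0158·11.0) = 0.9157 m·K/W
ΣR = 0.9168 m·K/W
ΔT = Q'·ΣR = 20.4 × 0.9168 = 18.70 K
Heat flows inward, so T_out = T_in + ΔT = 4.46 + 18.70 = 23.2 °C

T_out = 23.2 °C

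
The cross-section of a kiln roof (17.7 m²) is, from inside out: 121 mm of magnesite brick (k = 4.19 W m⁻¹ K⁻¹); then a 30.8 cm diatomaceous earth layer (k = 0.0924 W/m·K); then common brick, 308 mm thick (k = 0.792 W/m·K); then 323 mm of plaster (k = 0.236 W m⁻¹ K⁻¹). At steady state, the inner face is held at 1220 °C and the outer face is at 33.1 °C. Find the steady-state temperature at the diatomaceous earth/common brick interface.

T = 441 °C

Treat each layer as a resistance in series:
  R_magnesite brick = L/(kA) = 0.121/(4.19·17.7) = 0.001632 K/W
  R_diatomaceous earth = L/(kA) = 0.308/(0.0924·17.7) = 0.1883 K/W
  R_common brick = L/(kA) = 0.308/(0.792·17.7) = 0.02197 K/W
  R_plaster = L/(kA) = 0.323/(0.236·17.7) = 0.07732 K/W
ΣR = 0.001632 + 0.1883 + 0.02197 + 0.07732 = 0.2892 K/W
Q = ΔT/ΣR = (1220 °C − 33.1 °C)/0.2892 = 4104 W
From the inner boundary to the diatomaceous earth/common brick interface, ΣR_partial = 0.1899 K/W.
T_interface = T_in − Q·ΣR_partial = 1220 °C − (4104)(0.1899) = 441 °C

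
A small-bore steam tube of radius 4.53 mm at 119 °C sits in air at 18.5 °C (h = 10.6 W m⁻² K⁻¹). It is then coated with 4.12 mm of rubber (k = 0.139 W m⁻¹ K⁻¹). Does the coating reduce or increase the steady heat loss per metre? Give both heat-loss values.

Critical radius for a cylinder: r_cr = k/h = 0.0131 m = 1.31 cm.
Outer radius after coating: r₂ = 0.00453 + 0.00412 = 0.00865 m.
Since r₁ < r_cr and r₂ ≤ r_cr, the coating moves toward the maximum at r_cr — heat loss rises.
Bare: R = 1/(2πr₁h) = 3.314 m·K/W; Q = 100.5/3.314 = 30.3 W/m.
Coated: R = R_cond + R_conv = 2.476 m·K/W; Q = 100.5/2.476 = 40.6 W/m.

increases: 30.3 → 40.6 W/m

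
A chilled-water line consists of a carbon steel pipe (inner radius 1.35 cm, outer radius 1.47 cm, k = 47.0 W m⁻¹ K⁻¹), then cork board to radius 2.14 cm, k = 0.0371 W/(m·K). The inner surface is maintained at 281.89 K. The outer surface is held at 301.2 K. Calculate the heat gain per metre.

Q' = 12.0 W/m

Series thermal resistances, inner to outer:
  R'_carbon steel = ln(0.0147/0.0135)/(2πk) = 0.08516/(2π·47.0) = 2.884×10^-4 m·K/W
  R'_cork board = ln(0.0214/0.0147)/(2πk) = 0.3755/(2π·0.0371) = 1.611 m·K/W
ΣR = 2.884×10^-4 + 1.611 = 1.611 m·K/W
Q' = ΔT/ΣR = (281.89 K − 301.2 K)/1.611 = -12.0 W/m
(Negative Q' ⇒ heat flows inward; heat gain = 12.0 W/m.)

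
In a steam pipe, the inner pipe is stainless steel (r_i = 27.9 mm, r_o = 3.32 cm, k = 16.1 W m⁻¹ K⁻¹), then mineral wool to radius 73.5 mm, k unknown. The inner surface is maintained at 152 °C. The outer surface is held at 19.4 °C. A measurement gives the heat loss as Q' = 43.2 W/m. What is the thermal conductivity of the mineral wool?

k = 0.0412 W/m·K

ΣR = ΔT/Q' = |152 − 19.4|/43.2 = 3.069 m·K/W
Known resistances:
  R'_stainless steel = ln(0.0332/0.0279)/(2πk) = 0.1739/(2π·16.1) = 0.001719 m·K/W
R_mineral wool = ΣR − ΣR_known = 3.069 − 0.001719 = 3.067 m·K/W
ln(r₂/r₁)/(2πk) = 3.067 ⇒ k = 0.7947/(2π·3.067) = 0.0412 W/m·K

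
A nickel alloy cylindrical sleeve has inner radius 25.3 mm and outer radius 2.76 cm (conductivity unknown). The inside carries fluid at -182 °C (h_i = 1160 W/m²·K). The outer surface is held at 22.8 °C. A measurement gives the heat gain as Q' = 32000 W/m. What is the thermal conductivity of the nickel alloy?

ΣR = ΔT/Q' = |-182 − 22.8|/32000 = 0.006400 m·K/W
Known resistances:
  R'_conv,in = 1/(2πr h) = 1/(2π·0.0253·1160) = 0.005423 m·K/W
R_nickel alloy = ΣR − ΣR_known = 0.006400 − 0.005423 = 9.770×10^-4 m·K/W
ln(r₂/r₁)/(2πk) = 9.770×10^-4 ⇒ k = 0.08701/(2π·9.770×10^-4) = 14.2 W/m·K

k = 14.2 W/m·K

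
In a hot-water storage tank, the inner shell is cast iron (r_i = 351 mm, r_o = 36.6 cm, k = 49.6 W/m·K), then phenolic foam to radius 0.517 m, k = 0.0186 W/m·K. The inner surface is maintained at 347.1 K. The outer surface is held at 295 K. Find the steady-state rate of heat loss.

Q = 15.3 W

Series thermal resistances, inner to outer:
  R_cast iron = (1/0.351 − 1/0.366)/(4πk) = 0.1168/(4π·49.6) = 1.873×10^-4 K/W
  R_phenolic foam = (1/0.366 − 1/0.517)/(4πk) = 0.7980/(4π·0.0186) = 3.414 K/W
ΣR = 1.873×10^-4 + 3.414 = 3.414 K/W
Q = ΔT/ΣR = (347.1 K − 295 K)/3.414 = 15.3 W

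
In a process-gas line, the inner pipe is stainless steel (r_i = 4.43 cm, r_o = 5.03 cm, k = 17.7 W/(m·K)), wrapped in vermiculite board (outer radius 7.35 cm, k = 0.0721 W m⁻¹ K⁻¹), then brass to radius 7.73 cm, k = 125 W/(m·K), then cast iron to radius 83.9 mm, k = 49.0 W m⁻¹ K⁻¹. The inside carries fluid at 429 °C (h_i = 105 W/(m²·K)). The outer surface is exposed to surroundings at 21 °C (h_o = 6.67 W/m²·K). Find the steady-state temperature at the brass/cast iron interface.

Series thermal resistances, inner to outer:
  R'_conv,in = 1/(2πr h) = 1/(2π·0.0443·105) = 0.03422 m·K/W
  R'_stainless steel = ln(0.0503/0.0443)/(2πk) = 0.1270/(2π·17.7) = 0.001142 m·K/W
  R'_vermiculite board = ln(0.0735/0.0503)/(2πk) = 0.3793/(2π·0.0721) = 0.8372 m·K/W
  R'_brass = ln(0.0773/0.0735)/(2πk) = 0.05041/(2π·125) = 6.418×10^-5 m·K/W
  R'_cast iron = ln(0.0839/0.0773)/(2πk) = 0.08193/(2π·49.0) = 2.661×10^-4 m·K/W
  R'_conv,out = 1/(2πr h) = 1/(2π·0.0839·6.67) = 0.2844 m·K/W
ΣR = 0.03422 + 0.001142 + 0.8372 + 6.418×10^-5 + 2.661×10^-4 + 0.2844 = 1.157 m·K/W
Q' = ΔT/ΣR = (429 °C − 21 °C)/1.157 = 352.6 W/m
From the inner boundary to the brass/cast iron interface, ΣR_partial = 0.8726 m·K/W.
T_interface = T_in − Q'·ΣR_partial = 429 °C − (352.6)(0.8726) = 121 °C

T = 121 °C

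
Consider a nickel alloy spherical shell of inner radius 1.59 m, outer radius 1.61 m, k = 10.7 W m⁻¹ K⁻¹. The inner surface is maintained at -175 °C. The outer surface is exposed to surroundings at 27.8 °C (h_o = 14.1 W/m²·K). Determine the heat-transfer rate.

Resistance network (inner→outer):
  R_nickel alloy = (1/1.59 − 1/1.61)/(4πk) = 0.007813/(4π·10.7) = 5.810×10^-5 K/W
  R_conv,out = 1/(4πr²h) = 1/(4π·1.61²·14.1) = 0.002177 K/W
ΣR = 5.810×10^-5 + 0.002177 = 0.002235 K/W
Q = ΔT/ΣR = (-175 °C − 27.8 °C)/0.002235 = -90700 W
(Negative Q ⇒ heat flows inward; heat gain = 90700 W.)

Q = 90700 W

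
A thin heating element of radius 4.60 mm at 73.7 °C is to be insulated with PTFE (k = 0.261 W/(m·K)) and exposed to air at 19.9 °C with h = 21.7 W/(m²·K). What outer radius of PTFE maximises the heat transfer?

r_cr = 1.20 cm

For a cylinder, r_cr = k_ins/h = 0.261/21.7 = 0.0120 m = 1.20 cm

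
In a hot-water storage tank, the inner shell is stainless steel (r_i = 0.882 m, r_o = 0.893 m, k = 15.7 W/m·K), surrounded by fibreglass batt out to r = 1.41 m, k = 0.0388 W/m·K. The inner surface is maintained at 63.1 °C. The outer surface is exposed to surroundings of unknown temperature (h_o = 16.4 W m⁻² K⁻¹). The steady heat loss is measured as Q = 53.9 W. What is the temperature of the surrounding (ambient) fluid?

Sum the resistances:
  R_stainless steel = (1/0.882 − 1/0.893)/(4πk) = 0.01397/(4π·15.7) = 7.079×10^-5 K/W
  R_fibreglass batt = (1/0.893 − 1/1.41)/(4πk) = 0.4106/(4π·0.0388) = 0.8421 K/W
  R_conv,out = 1/(4πr²h) = 1/(4π·1.41²·16.4) = 0.002441 K/W
ΣR = 0.8446 K/W
ΔT = Q·ΣR = 53.9 × 0.8446 = 45.52 K
Heat flows outward, so T_out = T_in − ΔT = 63.1 − 45.52 = 17.6 °C

T_out = 17.6 °C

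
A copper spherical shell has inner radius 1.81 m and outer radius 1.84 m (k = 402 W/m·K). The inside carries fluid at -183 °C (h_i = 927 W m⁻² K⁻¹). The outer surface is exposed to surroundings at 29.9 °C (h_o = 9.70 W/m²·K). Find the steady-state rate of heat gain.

Resistance network (inner→outer):
  R_conv,in = 1/(4πr²h) = 1/(4π·1.81²·927) = 2.620×10^-5 K/W
  R_copper = (1/1.81 − 1/1.84)/(4πk) = 0.009008/(4π·402) = 1.783×10^-6 K/W
  R_conv,out = 1/(4πr²h) = 1/(4π·1.84²·9.70) = 0.002423 K/W
ΣR = 2.620×10^-5 + 1.783×10^-6 + 0.002423 = 0.002451 K/W
Q = ΔT/ΣR = (-183 °C − 29.9 °C)/0.002451 = -86900 W
(Negative Q ⇒ heat flows inward; heat gain = 86900 W.)

Q = 86.9 kW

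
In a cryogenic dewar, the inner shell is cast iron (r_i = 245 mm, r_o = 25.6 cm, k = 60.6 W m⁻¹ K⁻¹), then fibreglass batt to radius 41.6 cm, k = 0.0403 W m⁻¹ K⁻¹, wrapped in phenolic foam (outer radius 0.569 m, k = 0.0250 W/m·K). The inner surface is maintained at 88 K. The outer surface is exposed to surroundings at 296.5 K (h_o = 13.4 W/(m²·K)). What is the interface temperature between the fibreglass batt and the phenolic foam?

Resistance network (inner→outer):
  R_cast iron = (1/0.245 − 1/0.256)/(4πk) = 0.1754/(4π·60.6) = 2.303×10^-4 K/W
  R_fibreglass batt = (1/0.256 − 1/0.416)/(4πk) = 1.502/(4π·0.0403) = 2.967 K/W
  R_phenolic foam = (1/0.416 − 1/0.569)/(4πk) = 0.6464/(4π·0.0250) = 2.057 K/W
  R_conv,out = 1/(4πr²h) = 1/(4π·0.569²·13.4) = 0.01834 K/W
ΣR = 2.303×10^-4 + 2.967 + 2.057 + 0.01834 = 5.043 K/W
Q = ΔT/ΣR = (88 K − 296.5 K)/5.043 = -41.34 W
From the inner boundary to the fibreglass batt/phenolic foam interface, ΣR_partial = 2.967 K/W.
T_interface = T_in − Q·ΣR_partial = 88 K − (-41.34)(2.967) = 210.7 K

T = 210.7 K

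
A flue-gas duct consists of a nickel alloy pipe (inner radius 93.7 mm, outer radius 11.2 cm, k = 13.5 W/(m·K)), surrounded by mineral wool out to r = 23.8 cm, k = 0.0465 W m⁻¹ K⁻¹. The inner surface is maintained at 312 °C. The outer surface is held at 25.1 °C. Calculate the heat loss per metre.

Q' = 111 W/m

Treat each layer as a resistance in series:
  R'_nickel alloy = ln(0.112/0.0937)/(2πk) = 0.1784/(2π·13.5) = 0.002103 m·K/W
  R'_mineral wool = ln(0.238/0.112)/(2πk) = 0.7538/(2π·0.0465) = 2.580 m·K/W
ΣR = 0.002103 + 2.580 = 2.582 m·K/W
Q' = ΔT/ΣR = (312 °C − 25.1 °C)/2.582 = 111 W/m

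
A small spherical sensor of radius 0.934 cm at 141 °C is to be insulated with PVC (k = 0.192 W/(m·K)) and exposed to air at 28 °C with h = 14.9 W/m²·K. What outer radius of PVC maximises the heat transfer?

r_cr = 2.58 cm

For a sphere, r_cr = 2k_ins/h = 2·0.192/14.9 = 0.0258 m = 2.58 cm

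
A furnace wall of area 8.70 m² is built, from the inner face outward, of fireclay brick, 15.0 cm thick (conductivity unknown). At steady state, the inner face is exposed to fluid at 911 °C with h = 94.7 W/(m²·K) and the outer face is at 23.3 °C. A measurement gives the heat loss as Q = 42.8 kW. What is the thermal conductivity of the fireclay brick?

ΣR = ΔT/Q = |911 − 23.3|/42800 = 0.02074 K/W
Known resistances:
  R_conv,in = 1/(hA) = 1/(94.7·8.70) = 0.001214 K/W
R_fireclay brick = ΣR − ΣR_known = 0.02074 − 0.001214 = 0.01953 K/W
L/(kA) = 0.01953 ⇒ k = 0.150/(0.01953·8.70) = 0.883 W/m·K

k = 0.883 W/m·K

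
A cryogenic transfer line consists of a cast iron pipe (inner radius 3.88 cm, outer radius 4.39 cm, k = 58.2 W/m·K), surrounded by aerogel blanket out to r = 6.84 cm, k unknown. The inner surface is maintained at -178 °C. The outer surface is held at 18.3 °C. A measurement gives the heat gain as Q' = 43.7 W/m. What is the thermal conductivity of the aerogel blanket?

ΣR = ΔT/Q' = |-178 − 18.3|/43.7 = 4.492 m·K/W
Known resistances:
  R'_cast iron = ln(0.0439/0.0388)/(2πk) = 0.1235/(2π·58.2) = 3.377×10^-4 m·K/W
R_aerogel blanket = ΣR − ΣR_known = 4.492 − 3.377×10^-4 = 4.492 m·K/W
ln(r₂/r₁)/(2πk) = 4.492 ⇒ k = 0.4435/(2π·4.492) = 0.0157 W/m·K

k = 0.0157 W/m·K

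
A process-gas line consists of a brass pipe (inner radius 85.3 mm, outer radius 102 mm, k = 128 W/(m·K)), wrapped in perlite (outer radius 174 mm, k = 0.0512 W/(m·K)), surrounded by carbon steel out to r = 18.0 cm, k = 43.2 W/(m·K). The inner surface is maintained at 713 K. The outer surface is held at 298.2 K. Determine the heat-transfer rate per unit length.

Q' = 250 W/m

Resistance network (inner→outer):
  R'_brass = ln(0.102/0.0853)/(2πk) = 0.1788/(2π·128) = 2.223×10^-4 m·K/W
  R'_perlite = ln(0.174/0.102)/(2πk) = 0.5341/(2π·0.0512) = 1.660 m·K/W
  R'_carbon steel = ln(0.180/0.174)/(2πk) = 0.03390/(2π·43.2) = 1.249×10^-4 m·K/W
ΣR = 2.223×10^-4 + 1.660 + 1.249×10^-4 = 1.660 m·K/W
Q' = ΔT/ΣR = (713 K − 298.2 K)/1.660 = 250 W/m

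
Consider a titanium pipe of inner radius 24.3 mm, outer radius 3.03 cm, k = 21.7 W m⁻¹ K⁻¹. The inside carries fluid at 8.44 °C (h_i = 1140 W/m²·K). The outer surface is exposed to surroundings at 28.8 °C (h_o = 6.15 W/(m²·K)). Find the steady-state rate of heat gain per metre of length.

Q' = 23.6 W/m

Treat each layer as a resistance in series:
  R'_conv,in = 1/(2πr h) = 1/(2π·0.0243·1140) = 0.005745 m·K/W
  R'_titanium = ln(0.0303/0.0243)/(2πk) = 0.2207/(2π·21.7) = 0.001618 m·K/W
  R'_conv,out = 1/(2πr h) = 1/(2π·0.0303·6.15) = 0.8541 m·K/W
ΣR = 0.005745 + 0.001618 + 0.8541 = 0.8615 m·K/W
Q' = ΔT/ΣR = (8.44 °C − 28.8 °C)/0.8615 = -23.6 W/m
(Negative Q' ⇒ heat flows inward; heat gain = 23.6 W/m.)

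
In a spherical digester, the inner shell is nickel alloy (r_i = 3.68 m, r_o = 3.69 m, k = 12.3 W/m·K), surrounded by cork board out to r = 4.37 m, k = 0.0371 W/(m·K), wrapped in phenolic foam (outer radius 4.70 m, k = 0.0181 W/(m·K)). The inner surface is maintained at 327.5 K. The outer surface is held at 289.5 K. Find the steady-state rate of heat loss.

Resistance network (inner→outer):
  R_nickel alloy = (1/3.68 − 1/3.69)/(4πk) = 7.364×10^-4/(4π·12.3) = 4.764×10^-6 K/W
  R_cork board = (1/3.69 − 1/4.37)/(4πk) = 0.04217/(4π·0.0371) = 0.09045 K/W
  R_phenolic foam = (1/4.37 − 1/4.70)/(4πk) = 0.01607/(4π·0.0181) = 0.07064 K/W
ΣR = 4.764×10^-6 + 0.09045 + 0.07064 = 0.1611 K/W
Q = ΔT/ΣR = (327.5 K − 289.5 K)/0.1611 = 236 W

Q = 236 W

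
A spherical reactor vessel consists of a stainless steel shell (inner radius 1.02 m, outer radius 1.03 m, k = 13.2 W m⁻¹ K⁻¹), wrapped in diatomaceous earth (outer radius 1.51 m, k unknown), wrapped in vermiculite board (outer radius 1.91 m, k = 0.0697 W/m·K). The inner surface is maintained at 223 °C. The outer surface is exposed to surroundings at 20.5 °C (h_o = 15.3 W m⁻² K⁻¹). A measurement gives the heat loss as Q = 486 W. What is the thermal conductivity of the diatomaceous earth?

ΣR = ΔT/Q = |223 − 20.5|/486 = 0.4167 K/W
Known resistances:
  R_stainless steel = (1/1.02 − 1/1.03)/(4πk) = 0.009518/(4π·13.2) = 5.738×10^-5 K/W
  R_vermiculite board = (1/1.51 − 1/1.91)/(4πk) = 0.1387/(4π·0.0697) = 0.1583 K/W
  R_conv,out = 1/(4πr²h) = 1/(4π·1.91²·15.3) = 0.001426 K/W
R_diatomaceous earth = ΣR − ΣR_known = 0.4167 − 0.1598 = 0.2569 K/W
(1/r₁−1/r₂)/(4πk) = 0.2569 ⇒ k = 0.3086/(4π·0.2569) = 0.0956 W/m·K

k = 0.0956 W/m·K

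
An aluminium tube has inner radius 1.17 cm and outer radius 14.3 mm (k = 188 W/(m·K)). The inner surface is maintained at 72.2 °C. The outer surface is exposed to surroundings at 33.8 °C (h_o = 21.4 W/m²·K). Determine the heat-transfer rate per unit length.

Q' = 73.8 W/m

Treat each layer as a resistance in series:
  R'_aluminium = ln(0.0143/0.0117)/(2πk) = 0.2007/(2π·188) = 1.699×10^-4 m·K/W
  R'_conv,out = 1/(2πr h) = 1/(2π·0.0143·21.4) = 0.5201 m·K/W
ΣR = 1.699×10^-4 + 0.5201 = 0.5203 m·K/W
Q' = ΔT/ΣR = (72.2 °C − 33.8 °C)/0.5203 = 73.8 W/m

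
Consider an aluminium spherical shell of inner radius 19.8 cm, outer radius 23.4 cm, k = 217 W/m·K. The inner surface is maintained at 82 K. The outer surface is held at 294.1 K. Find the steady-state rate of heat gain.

Q = 4πk·ΔT/(1/r₁ − 1/r₂) = 4π × 217 × 212.1 / (1/0.198 − 1/0.234) = 7.44×10^5 W

Q = 7.44×10^5 W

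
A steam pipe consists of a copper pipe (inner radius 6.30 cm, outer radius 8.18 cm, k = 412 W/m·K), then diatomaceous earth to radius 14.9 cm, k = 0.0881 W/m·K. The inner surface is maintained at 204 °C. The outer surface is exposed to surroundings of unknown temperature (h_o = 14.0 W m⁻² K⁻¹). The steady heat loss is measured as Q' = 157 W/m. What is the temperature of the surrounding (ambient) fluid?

Sum the resistances:
  R'_copper = ln(0.0818/0.0630)/(2πk) = 0.2611/(2π·412) = 1.009×10^-4 m·K/W
  R'_diatomaceous earth = ln(0.149/0.0818)/(2πk) = 0.5997/(2π·0.0881) = 1.083 m·K/W
  R'_conv,out = 1/(2πr h) = 1/(2π·0.149·14.0) = 0.07630 m·K/W
ΣR = 1.160 m·K/W
ΔT = Q'·ΣR = 157 × 1.160 = 182.1 K
Heat flows outward, so T_out = T_in − ΔT = 204 − 182.1 = 21.9 °C

T_out = 21.9 °C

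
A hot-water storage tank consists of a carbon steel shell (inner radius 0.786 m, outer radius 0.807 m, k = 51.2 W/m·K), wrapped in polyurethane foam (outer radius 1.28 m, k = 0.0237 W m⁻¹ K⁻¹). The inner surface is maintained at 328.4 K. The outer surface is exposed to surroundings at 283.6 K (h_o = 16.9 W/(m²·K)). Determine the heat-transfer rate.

Q = 29.1 W

Resistance network (inner→outer):
  R_carbon steel = (1/0.786 − 1/0.807)/(4πk) = 0.03311/(4π·51.2) = 5.146×10^-5 K/W
  R_polyurethane foam = (1/0.807 − 1/1.28)/(4πk) = 0.4579/(4π·0.0237) = 1.538 K/W
  R_conv,out = 1/(4πr²h) = 1/(4π·1.28²·16.9) = 0.002874 K/W
ΣR = 5.146×10^-5 + 1.538 + 0.002874 = 1.541 K/W
Q = ΔT/ΣR = (328.4 K − 283.6 K)/1.541 = 29.1 W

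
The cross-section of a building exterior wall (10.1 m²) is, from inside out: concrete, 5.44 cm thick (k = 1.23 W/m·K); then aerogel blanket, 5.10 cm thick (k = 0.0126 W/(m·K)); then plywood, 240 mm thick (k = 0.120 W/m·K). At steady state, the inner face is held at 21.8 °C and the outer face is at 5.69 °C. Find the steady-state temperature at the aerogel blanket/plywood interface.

Treat each layer as a resistance in series:
  R_concrete = L/(kA) = 0.0544/(1.23·10.1) = 0.004379 K/W
  R_aerogel blanket = L/(kA) = 0.0510/(0.0126·10.1) = 0.4008 K/W
  R_plywood = L/(kA) = 0.240/(0.120·10.1) = 0.1980 K/W
ΣR = 0.004379 + 0.4008 + 0.1980 = 0.6032 K/W
Q = ΔT/ΣR = (21.8 °C − 5.69 °C)/0.6032 = 26.71 W
From the inner boundary to the aerogel blanket/plywood interface, ΣR_partial = 0.4052 K/W.
T_interface = T_in − Q·ΣR_partial = 21.8 °C − (26.71)(0.4052) = 11.0 °C

T = 11.0 °C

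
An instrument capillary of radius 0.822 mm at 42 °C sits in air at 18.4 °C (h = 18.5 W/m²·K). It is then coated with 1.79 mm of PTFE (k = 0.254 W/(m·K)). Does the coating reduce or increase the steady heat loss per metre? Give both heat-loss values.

increases: 2.25 → 5.87 W/m

Critical radius for a cylinder: r_cr = k/h = 0.0137 m = 1.37 cm.
Outer radius after coating: r₂ = 8.22×10^-4 + 0.00179 = 0.002612 m.
Since r₁ < r_cr and r₂ ≤ r_cr, the coating moves toward the maximum at r_cr — heat loss rises.
Bare: R = 1/(2πr₁h) = 10.47 m·K/W; Q = 23.6/10.47 = 2.25 W/m.
Coated: R = R_cond + R_conv = 4.018 m·K/W; Q = 23.6/4.018 = 5.87 W/m.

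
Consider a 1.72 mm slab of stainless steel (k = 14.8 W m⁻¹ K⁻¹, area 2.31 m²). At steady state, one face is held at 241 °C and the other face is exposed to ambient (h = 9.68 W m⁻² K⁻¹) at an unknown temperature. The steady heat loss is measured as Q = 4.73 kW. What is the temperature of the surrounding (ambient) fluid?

Sum the resistances:
  R_stainless steel = L/(kA) = 0.00172/(14.8·2.31) = 5.031×10^-5 K/W
  R_conv,out = 1/(hA) = 1/(9.68·2.31) = 0.04472 K/W
ΣR = 0.04477 K/W
ΔT = Q·ΣR = 4730 × 0.04477 = 211.8 K
Heat flows outward, so T_out = T_in − ΔT = 241 − 211.8 = 29.2 °C

T_out = 29.2 °C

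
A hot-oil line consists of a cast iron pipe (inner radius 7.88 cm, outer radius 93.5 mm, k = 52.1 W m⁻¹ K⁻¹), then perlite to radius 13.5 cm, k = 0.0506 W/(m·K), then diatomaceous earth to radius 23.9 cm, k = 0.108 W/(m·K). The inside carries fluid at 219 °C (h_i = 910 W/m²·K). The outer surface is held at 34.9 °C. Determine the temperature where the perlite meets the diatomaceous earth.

Treat each layer as a resistance in series:
  R'_conv,in = 1/(2πr h) = 1/(2π·0.0788·910) = 0.002219 m·K/W
  R'_cast iron = ln(0.0935/0.0788)/(2πk) = 0.1710/(2π·52.1) = 5.225×10^-4 m·K/W
  R'_perlite = ln(0.135/0.0935)/(2πk) = 0.3673/(2π·0.0506) = 1.155 m·K/W
  R'_diatomaceous earth = ln(0.239/0.135)/(2πk) = 0.5712/(2π·0.108) = 0.8417 m·K/W
ΣR = 0.002219 + 5.225×10^-4 + 1.155 + 0.8417 = 1.999 m·K/W
Q' = ΔT/ΣR = (219 °C − 34.9 °C)/1.999 = 92.10 W/m
From the inner boundary to the perlite/diatomaceous earth interface, ΣR_partial = 1.158 m·K/W.
T_interface = T_in − Q'·ΣR_partial = 219 °C − (92.10)(1.158) = 112 °C

T = 112 °C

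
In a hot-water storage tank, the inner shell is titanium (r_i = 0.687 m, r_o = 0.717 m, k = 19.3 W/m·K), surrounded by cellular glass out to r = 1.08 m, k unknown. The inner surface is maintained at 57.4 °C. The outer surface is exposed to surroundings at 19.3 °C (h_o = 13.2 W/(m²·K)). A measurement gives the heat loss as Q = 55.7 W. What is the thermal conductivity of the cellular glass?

ΣR = ΔT/Q = |57.4 − 19.3|/55.7 = 0.6840 K/W
Known resistances:
  R_titanium = (1/0.687 − 1/0.717)/(4πk) = 0.06090/(4π·19.3) = 2.511×10^-4 K/W
  R_conv,out = 1/(4πr²h) = 1/(4π·1.08²·13.2) = 0.005169 K/W
R_cellular glass = ΣR − ΣR_known = 0.6840 − 0.005420 = 0.6786 K/W
(1/r₁−1/r₂)/(4πk) = 0.6786 ⇒ k = 0.4688/(4π·0.6786) = 0.0550 W/m·K

k = 0.0550 W/m·K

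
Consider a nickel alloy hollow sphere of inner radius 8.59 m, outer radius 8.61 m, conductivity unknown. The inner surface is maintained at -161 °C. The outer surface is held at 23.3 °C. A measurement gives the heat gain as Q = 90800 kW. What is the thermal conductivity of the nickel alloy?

ΣR = ΔT/Q = |-161 − 23.3|/9.08×10^7 = 2.030×10^-6 K/W
(1/r₁−1/r₂)/(4πk) = 2.030×10^-6 ⇒ k = 2.704×10^-4/(4π·2.030×10^-6) = 10.6 W/m·K

k = 10.6 W/m·K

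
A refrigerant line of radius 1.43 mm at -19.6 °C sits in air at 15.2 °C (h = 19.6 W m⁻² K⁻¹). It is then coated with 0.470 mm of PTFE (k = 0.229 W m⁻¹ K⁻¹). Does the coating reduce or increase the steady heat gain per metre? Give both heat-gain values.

increases: 6.13 → 7.78 W/m

Critical radius for a cylinder: r_cr = k/h = 0.0117 m = 1.17 cm.
Outer radius after coating: r₂ = 0.00143 + 4.70×10^-4 = 0.001900 m.
Since r₁ < r_cr and r₂ ≤ r_cr, the coating moves toward the maximum at r_cr — heat gain rises.
Bare: R = 1/(2πr₁h) = 5.678 m·K/W; Q = 34.8/5.678 = 6.13 W/m.
Coated: R = R_cond + R_conv = 4.471 m·K/W; Q = 34.8/4.471 = 7.78 W/m.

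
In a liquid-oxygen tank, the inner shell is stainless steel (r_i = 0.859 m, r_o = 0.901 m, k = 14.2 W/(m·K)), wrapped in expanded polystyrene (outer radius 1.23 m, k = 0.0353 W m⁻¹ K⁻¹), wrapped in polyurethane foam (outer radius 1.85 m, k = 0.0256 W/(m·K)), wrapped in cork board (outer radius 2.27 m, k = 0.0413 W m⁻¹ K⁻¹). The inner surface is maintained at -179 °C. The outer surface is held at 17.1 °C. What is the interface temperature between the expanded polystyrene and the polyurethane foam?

T = -102 °C

Resistance network (inner→outer):
  R_stainless steel = (1/0.859 − 1/0.901)/(4πk) = 0.05427/(4π·14.2) = 3.041×10^-4 K/W
  R_expanded polystyrene = (1/0.901 − 1/1.23)/(4πk) = 0.2969/(4π·0.0353) = 0.6692 K/W
  R_polyurethane foam = (1/1.23 − 1/1.85)/(4πk) = 0.2725/(4π·0.0256) = 0.8470 K/W
  R_cork board = (1/1.85 − 1/2.27)/(4πk) = 0.1000/(4π·0.0413) = 0.1927 K/W
ΣR = 3.041×10^-4 + 0.6692 + 0.8470 + 0.1927 = 1.709 K/W
Q = ΔT/ΣR = (-179 °C − 17.1 °C)/1.709 = -114.7 W
From the inner boundary to the expanded polystyrene/polyurethane foam interface, ΣR_partial = 0.6695 K/W.
T_interface = T_in − Q·ΣR_partial = -179 °C − (-114.7)(0.6695) = -102 °C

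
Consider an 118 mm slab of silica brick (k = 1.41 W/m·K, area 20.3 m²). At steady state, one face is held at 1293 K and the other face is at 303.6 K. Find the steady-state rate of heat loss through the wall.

Q = 2.40×10^5 W

Q = kA·ΔT/L = 1.41 × 20.3 × |1293 K − 303.6 K| / 0.118 = 2.40×10^5 W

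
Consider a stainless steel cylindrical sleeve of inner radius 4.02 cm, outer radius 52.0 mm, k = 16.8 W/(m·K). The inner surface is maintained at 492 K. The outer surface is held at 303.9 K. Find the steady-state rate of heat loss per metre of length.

Q' = 77100 W/m

Q' = 2πk·ΔT/ln(r₂/r₁) = 2π × 16.8 × 188.1 / ln(0.0520/0.0402) = 77100 W/m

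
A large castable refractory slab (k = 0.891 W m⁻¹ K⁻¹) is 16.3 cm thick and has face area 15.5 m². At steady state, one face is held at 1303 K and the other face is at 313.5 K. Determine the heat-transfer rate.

Q = 83.8 kW

Q = kA·ΔT/L = 0.891 × 15.5 × |1303 K − 313.5 K| / 0.163 = 83800 W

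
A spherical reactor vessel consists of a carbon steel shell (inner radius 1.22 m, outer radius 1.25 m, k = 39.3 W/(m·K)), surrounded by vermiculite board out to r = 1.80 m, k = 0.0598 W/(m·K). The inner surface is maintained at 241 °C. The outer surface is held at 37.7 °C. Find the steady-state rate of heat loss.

Q = 625 W

Series thermal resistances, inner to outer:
  R_carbon steel = (1/1.22 − 1/1.25)/(4πk) = 0.01967/(4π·39.3) = 3.983×10^-5 K/W
  R_vermiculite board = (1/1.25 − 1/1.80)/(4πk) = 0.2444/(4π·0.0598) = 0.3253 K/W
ΣR = 3.983×10^-5 + 0.3253 = 0.3253 K/W
Q = ΔT/ΣR = (241 °C − 37.7 °C)/0.3253 = 625 W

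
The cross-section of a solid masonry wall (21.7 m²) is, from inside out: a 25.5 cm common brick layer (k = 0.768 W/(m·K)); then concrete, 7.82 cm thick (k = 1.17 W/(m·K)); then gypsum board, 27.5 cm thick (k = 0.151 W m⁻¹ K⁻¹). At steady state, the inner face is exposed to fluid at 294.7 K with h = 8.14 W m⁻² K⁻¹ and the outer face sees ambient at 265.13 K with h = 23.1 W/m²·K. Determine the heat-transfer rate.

Series thermal resistances, inner to outer:
  R_conv,in = 1/(hA) = 1/(8.14·21.7) = 0.005661 K/W
  R_common brick = L/(kA) = 0.255/(0.768·21.7) = 0.01530 K/W
  R_concrete = L/(kA) = 0.0782/(1.17·21.7) = 0.003080 K/W
  R_gypsum board = L/(kA) = 0.275/(0.151·21.7) = 0.08393 K/W
  R_conv,out = 1/(hA) = 1/(23.1·21.7) = 0.001995 K/W
ΣR = 0.005661 + 0.01530 + 0.003080 + 0.08393 + 0.001995 = 0.1100 K/W
Q = ΔT/ΣR = (294.7 K − 265.13 K)/0.1100 = 269 W

Q = 269 W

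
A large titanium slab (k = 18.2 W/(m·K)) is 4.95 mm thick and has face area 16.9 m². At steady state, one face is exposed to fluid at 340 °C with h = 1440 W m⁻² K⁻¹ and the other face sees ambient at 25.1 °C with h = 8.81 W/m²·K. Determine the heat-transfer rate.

Q = 46500 W

Resistance network (inner→outer):
  R_conv,in = 1/(hA) = 1/(1440·16.9) = 4.109×10^-5 K/W
  R_titanium = L/(kA) = 0.00495/(18.2·16.9) = 1.609×10^-5 K/W
  R_conv,out = 1/(hA) = 1/(8.81·16.9) = 0.006716 K/W
ΣR = 4.109×10^-5 + 1.609×10^-5 + 0.006716 = 0.006773 K/W
Q = ΔT/ΣR = (340 °C − 25.1 °C)/0.006773 = 46500 W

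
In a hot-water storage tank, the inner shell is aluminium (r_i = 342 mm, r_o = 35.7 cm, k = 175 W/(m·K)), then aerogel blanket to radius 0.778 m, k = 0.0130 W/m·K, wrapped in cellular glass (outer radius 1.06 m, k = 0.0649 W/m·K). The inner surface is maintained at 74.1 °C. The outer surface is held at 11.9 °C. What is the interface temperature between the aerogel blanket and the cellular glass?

Series thermal resistances, inner to outer:
  R_aluminium = (1/0.342 − 1/0.357)/(4πk) = 0.1229/(4π·175) = 5.587×10^-5 K/W
  R_aerogel blanket = (1/0.357 − 1/0.778)/(4πk) = 1.516/(4π·0.0130) = 9.279 K/W
  R_cellular glass = (1/0.778 − 1/1.06)/(4πk) = 0.3420/(4π·0.0649) = 0.4193 K/W
ΣR = 5.587×10^-5 + 9.279 + 0.4193 = 9.698 K/W
Q = ΔT/ΣR = (74.1 °C − 11.9 °C)/9.698 = 6.414 W
From the inner boundary to the aerogel blanket/cellular glass interface, ΣR_partial = 9.279 K/W.
T_interface = T_in − Q·ΣR_partial = 74.1 °C − (6.414)(9.279) = 14.6 °C

T = 14.6 °C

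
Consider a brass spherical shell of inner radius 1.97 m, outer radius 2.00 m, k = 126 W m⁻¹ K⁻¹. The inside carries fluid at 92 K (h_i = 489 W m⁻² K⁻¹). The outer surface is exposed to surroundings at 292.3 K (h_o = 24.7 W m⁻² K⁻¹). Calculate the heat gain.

Treat each layer as a resistance in series:
  R_conv,in = 1/(4πr²h) = 1/(4π·1.97²·489) = 4.193×10^-5 K/W
  R_brass = (1/1.97 − 1/2.00)/(4πk) = 0.007614/(4π·126) = 4.809×10^-6 K/W
  R_conv,out = 1/(4πr²h) = 1/(4π·2.00²·24.7) = 8.054×10^-4 K/W
ΣR = 4.193×10^-5 + 4.809×10^-6 + 8.054×10^-4 = 8.521×10^-4 K/W
Q = ΔT/ΣR = (92 K − 292.3 K)/8.521×10^-4 = -2.35×10^5 W
(Negative Q ⇒ heat flows inward; heat gain = 2.35×10^5 W.)

Q = 2.35×10^5 W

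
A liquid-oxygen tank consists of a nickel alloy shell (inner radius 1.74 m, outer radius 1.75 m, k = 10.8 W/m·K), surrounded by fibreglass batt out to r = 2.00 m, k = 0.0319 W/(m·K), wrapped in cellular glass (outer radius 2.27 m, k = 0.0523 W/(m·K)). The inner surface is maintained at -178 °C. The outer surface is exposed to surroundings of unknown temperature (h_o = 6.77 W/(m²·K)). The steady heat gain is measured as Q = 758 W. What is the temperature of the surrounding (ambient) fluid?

T_out = 27.4 °C

Sum the resistances:
  R_nickel alloy = (1/1.74 − 1/1.75)/(4πk) = 0.003284/(4π·10.8) = 2.420×10^-5 K/W
  R_fibreglass batt = (1/1.75 − 1/2.00)/(4πk) = 0.07143/(4π·0.0319) = 0.1782 K/W
  R_cellular glass = (1/2.00 − 1/2.27)/(4πk) = 0.05947/(4π·0.0523) = 0.09049 K/W
  R_conv,out = 1/(4πr²h) = 1/(4π·2.27²·6.77) = 0.002281 K/W
ΣR = 0.2710 K/W
ΔT = Q·ΣR = 758 × 0.2710 = 205.4 K
Heat flows inward, so T_out = T_in + ΔT = -178 + 205.4 = 27.4 °C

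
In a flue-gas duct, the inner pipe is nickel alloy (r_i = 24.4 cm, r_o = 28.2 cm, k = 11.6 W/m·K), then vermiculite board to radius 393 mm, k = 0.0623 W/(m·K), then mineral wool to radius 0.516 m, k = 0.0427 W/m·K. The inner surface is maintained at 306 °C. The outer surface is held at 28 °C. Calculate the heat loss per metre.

Q' = 149 W/m

Treat each layer as a resistance in series:
  R'_nickel alloy = ln(0.282/0.244)/(2πk) = 0.1447/(2π·11.6) = 0.001986 m·K/W
  R'_vermiculite board = ln(0.393/0.282)/(2πk) = 0.3319/(2π·0.0623) = 0.8479 m·K/W
  R'_mineral wool = ln(0.516/0.393)/(2πk) = 0.2723/(2π·0.0427) = 1.015 m·K/W
ΣR = 0.001986 + 0.8479 + 1.015 = 1.865 m·K/W
Q' = ΔT/ΣR = (306 °C − 28 °C)/1.865 = 149 W/m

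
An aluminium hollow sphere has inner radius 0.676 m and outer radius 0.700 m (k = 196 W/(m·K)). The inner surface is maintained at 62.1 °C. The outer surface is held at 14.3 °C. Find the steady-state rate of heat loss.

Q = 4πk·ΔT/(1/r₁ − 1/r₂) = 4π × 196 × 47.8 / (1/0.676 − 1/0.700) = 2.32×10^6 W

Q = 2.32×10^6 W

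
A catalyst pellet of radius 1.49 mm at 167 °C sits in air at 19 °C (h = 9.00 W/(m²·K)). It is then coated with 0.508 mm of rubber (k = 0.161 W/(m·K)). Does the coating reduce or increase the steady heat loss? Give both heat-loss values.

Critical radius for a sphere: r_cr = 2k/h = 0.0358 m = 3.58 cm.
Outer radius after coating: r₂ = 0.00149 + 5.08×10^-4 = 0.001998 m.
Since r₁ < r_cr and r₂ ≤ r_cr, the coating moves toward the maximum at r_cr — heat loss rises.
Bare: R = 1/(4πr₁²h) = 3983 K/W; Q = 148/3983 = 0.0372 W.
Coated: R = R_cond + R_conv = 2299 K/W; Q = 148/2299 = 0.0644 W.

increases: 0.0372 → 0.0644 W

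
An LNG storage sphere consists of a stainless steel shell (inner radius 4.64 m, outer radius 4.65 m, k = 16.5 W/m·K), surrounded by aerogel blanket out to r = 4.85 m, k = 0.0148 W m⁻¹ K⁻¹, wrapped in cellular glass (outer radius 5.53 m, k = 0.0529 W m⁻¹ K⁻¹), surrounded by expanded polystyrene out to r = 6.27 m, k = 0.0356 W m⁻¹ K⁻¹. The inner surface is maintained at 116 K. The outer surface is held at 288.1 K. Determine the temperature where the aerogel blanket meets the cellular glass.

T = 177.5 K

Resistance network (inner→outer):
  R_stainless steel = (1/4.64 − 1/4.65)/(4πk) = 4.635×10^-4/(4π·16.5) = 2.235×10^-6 K/W
  R_aerogel blanket = (1/4.65 − 1/4.85)/(4πk) = 0.008868/(4π·0.0148) = 0.04768 K/W
  R_cellular glass = (1/4.85 − 1/5.53)/(4πk) = 0.02535/(4π·0.0529) = 0.03814 K/W
  R_expanded polystyrene = (1/5.53 − 1/6.27)/(4πk) = 0.02134/(4π·0.0356) = 0.04771 K/W
ΣR = 2.235×10^-6 + 0.04768 + 0.03814 + 0.04771 = 0.1335 K/W
Q = ΔT/ΣR = (116 K − 288.1 K)/0.1335 = -1289 W
From the inner boundary to the aerogel blanket/cellular glass interface, ΣR_partial = 0.04768 K/W.
T_interface = T_in − Q·ΣR_partial = 116 K − (-1289)(0.04768) = 177.5 K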